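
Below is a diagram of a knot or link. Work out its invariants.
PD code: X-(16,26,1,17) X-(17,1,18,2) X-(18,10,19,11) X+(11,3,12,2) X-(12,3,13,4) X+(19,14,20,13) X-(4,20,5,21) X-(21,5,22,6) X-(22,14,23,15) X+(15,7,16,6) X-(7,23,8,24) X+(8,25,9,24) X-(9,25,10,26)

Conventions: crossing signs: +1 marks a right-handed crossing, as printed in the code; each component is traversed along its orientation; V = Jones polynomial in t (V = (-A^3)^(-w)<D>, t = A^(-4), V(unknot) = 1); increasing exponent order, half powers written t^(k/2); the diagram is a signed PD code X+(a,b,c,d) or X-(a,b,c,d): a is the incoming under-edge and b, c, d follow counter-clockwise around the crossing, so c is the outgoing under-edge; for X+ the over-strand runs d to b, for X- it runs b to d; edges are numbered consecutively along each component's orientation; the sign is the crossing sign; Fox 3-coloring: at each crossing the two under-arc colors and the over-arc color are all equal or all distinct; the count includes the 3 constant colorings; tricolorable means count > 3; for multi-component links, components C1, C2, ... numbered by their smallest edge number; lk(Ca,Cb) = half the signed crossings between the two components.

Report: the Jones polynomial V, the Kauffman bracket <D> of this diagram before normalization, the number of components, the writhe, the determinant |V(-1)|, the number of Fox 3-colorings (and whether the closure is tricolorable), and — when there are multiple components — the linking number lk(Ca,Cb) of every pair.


Jones polynomial: V(t) = -t^(-15/2) + t^(-13/2) - 2t^(-11/2) + 2t^(-9/2) - 2t^(-7/2) + t^(-5/2) - t^(-3/2)
<D> = A^-9 - A^-5 + 2A^-1 - 2A^3 + 2A^7 - A^11 + A^15; writhe -5
components 2, writhe -5 (13 crossings)
linking number lk(C1,C2) = -3
3-colorings: 3 of 3^13, det 10 — not tricolorable
note: summing lk over 1 pair gives -3


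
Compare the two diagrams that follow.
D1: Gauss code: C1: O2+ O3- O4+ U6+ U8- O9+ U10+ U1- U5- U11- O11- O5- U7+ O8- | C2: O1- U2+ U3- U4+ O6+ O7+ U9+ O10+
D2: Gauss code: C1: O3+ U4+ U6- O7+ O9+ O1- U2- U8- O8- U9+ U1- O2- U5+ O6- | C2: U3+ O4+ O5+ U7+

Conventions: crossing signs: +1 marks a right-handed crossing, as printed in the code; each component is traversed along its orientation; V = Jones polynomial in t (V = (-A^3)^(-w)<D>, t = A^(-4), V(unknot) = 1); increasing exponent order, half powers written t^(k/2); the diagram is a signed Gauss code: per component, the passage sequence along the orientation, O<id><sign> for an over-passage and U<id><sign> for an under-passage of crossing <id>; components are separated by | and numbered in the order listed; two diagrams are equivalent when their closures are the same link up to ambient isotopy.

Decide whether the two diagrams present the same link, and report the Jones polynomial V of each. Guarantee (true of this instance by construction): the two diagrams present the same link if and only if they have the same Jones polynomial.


equivalent: yes
V(D1) = -t^(1/2) + t^(3/2) - t^(5/2) - t^(9/2)  (w +1, c 11, <D> = A^-15 + A^-7 - A^-3 + A)
D2 (bracket A^-15 + A^-7 - A^-3 + A; 9 crossings at w = +1): V = -t^(1/2) + t^(3/2) - t^(5/2) - t^(9/2)
why: one V(t) for all 2 diagrams — one class (guaranteed)


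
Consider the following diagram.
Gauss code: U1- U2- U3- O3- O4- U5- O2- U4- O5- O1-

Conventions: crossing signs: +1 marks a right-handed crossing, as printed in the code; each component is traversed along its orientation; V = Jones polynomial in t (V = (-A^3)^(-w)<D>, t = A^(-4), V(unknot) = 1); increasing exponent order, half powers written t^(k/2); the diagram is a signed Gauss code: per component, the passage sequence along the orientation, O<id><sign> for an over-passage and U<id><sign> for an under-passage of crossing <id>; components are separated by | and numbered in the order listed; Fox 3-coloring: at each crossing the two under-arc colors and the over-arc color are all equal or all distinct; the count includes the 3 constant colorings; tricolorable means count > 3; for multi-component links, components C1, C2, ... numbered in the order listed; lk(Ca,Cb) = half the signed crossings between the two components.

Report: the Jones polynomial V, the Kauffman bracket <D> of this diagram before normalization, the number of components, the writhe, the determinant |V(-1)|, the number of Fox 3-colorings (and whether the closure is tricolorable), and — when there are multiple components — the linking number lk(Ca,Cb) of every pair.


V = -t^-4 + t^-3 + t^-1
<D> = -A^-11 - A^-3 + A (w = -5)
1 component over 5 crossings, w = -5
9 Fox colorings among 3^5, |V(-1)| = 3: tricolorable
why: w = -5 shifts under R1 moves; the (-A^3)^(5) factor cancels that in V


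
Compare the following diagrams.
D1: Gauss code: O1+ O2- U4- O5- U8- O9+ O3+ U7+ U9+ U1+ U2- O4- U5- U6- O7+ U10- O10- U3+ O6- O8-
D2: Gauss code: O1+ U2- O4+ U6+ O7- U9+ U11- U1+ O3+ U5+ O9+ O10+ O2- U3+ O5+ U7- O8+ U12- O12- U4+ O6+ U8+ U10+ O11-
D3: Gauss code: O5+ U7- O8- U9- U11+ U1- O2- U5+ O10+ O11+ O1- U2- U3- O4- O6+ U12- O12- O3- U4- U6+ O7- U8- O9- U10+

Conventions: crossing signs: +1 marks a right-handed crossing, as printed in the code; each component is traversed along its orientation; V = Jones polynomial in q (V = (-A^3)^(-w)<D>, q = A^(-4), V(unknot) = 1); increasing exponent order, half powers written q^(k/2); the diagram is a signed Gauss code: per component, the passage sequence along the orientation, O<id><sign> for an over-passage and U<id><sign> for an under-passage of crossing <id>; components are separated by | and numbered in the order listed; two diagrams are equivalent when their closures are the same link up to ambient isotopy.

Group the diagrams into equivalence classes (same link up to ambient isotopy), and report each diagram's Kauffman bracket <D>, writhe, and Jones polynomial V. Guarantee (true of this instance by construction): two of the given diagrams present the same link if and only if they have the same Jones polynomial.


classes: {D1} | {D2} | {D3}
V(D1) = 1  [10 crossings, <D> = A^-6, w = -2]
D2 (bracket A^-20 - 2A^-16 + A^-12 - 2A^-8 + 2A^-4 + A^4; 12 crossings at w = +4): V = q^2 + 2q^4 - 2q^5 + q^6 - 2q^7 + q^8
V(D3) = q^-5 - 2q^-4 + 2q^-3 - 2q^-2 + 2q^-1 - 1 + q  (w -4, c 12, <D> = A^-16 - A^-12 + 2A^-8 - 2A^-4 + 2 - 2A^4 + A^8)
insight: 3 classes among 3 diagrams; unequal V(q) rules out equality


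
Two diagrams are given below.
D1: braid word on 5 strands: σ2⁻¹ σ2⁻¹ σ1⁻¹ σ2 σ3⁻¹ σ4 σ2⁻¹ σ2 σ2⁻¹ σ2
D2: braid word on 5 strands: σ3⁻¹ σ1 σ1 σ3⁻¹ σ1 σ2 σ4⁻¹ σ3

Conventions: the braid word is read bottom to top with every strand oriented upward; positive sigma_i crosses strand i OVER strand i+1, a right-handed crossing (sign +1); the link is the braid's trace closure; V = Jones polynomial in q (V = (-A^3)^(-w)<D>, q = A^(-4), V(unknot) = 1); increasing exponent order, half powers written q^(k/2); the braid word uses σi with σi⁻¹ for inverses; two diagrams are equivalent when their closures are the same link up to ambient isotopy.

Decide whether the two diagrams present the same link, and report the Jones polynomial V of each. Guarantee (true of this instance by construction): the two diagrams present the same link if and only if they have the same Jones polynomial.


equivalent: no
D1 (bracket A^-6; 10 crossings at w = -2): V = 1
D2 (bracket -A^-10 + A^-6 + A^2; 8 crossings at w = +2): V = q + q^3 - q^4
key observation: V(q) takes 2 values over 2 diagrams, fixing the grouping


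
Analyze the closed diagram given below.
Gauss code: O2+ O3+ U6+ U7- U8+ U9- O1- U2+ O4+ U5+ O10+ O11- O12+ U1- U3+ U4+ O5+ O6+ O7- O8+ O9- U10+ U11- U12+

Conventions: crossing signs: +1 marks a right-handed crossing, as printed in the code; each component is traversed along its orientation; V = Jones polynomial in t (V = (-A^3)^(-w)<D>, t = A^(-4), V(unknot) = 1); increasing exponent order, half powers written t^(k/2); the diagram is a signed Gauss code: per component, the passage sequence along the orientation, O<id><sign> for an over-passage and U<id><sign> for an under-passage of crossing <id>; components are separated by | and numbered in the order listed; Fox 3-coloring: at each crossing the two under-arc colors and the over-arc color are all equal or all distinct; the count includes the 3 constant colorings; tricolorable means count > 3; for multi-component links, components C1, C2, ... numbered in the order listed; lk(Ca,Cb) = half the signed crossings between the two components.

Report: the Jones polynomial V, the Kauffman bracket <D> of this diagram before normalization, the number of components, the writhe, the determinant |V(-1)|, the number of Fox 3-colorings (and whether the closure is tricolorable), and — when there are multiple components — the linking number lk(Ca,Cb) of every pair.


Jones polynomial: V(t) = t + t^3 - t^4
<D> = -A^-4 + 1 + A^8; writhe +4
components 1, writhe +4 (12 crossings)
3-colorings: 9 of 3^12, det 3 — tricolorable
note: w = +4 shifts under R1 moves; the (-A^3)^(-4) factor cancels that in V


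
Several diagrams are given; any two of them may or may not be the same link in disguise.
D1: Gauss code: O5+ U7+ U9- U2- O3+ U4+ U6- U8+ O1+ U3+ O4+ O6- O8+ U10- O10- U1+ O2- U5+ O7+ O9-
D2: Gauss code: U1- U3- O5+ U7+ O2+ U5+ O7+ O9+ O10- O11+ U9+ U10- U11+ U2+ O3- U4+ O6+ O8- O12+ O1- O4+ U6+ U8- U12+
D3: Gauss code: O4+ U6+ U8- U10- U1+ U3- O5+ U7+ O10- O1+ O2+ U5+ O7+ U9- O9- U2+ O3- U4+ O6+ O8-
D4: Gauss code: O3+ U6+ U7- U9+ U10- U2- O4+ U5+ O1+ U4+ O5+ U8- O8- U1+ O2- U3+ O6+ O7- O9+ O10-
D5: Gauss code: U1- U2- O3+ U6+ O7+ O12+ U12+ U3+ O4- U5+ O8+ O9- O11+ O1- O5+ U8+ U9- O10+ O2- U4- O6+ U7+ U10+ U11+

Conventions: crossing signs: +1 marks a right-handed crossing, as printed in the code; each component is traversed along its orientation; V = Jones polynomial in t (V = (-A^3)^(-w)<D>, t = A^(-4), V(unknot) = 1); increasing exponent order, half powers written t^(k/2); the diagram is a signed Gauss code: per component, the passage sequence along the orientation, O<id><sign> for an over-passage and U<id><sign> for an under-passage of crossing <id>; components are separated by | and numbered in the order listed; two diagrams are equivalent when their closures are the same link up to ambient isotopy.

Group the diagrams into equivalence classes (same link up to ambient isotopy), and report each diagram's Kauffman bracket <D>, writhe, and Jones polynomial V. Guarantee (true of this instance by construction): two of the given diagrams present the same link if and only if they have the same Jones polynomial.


grouping into links: {D1, D2, D3, D4, D5}
V(D1) = t + t^3 - t^4  (w +2, c 10, <D> = -A^-10 + A^-6 + A^2)
V(D2) = t + t^3 - t^4  [12 crossings, <D> = -A^-4 + 1 + A^8, w = +4]
D3 (bracket -A^-10 + A^-6 + A^2; 10 crossings at w = +2): V = t + t^3 - t^4
V(D4) = t + t^3 - t^4  (w +2, c 10, <D> = -A^-10 + A^-6 + A^2)
V(D5) = t + t^3 - t^4  [12 crossings, <D> = -A^-4 + 1 + A^8, w = +4]
key observation: one V(t) for all 5 diagrams — one class (guaranteed)


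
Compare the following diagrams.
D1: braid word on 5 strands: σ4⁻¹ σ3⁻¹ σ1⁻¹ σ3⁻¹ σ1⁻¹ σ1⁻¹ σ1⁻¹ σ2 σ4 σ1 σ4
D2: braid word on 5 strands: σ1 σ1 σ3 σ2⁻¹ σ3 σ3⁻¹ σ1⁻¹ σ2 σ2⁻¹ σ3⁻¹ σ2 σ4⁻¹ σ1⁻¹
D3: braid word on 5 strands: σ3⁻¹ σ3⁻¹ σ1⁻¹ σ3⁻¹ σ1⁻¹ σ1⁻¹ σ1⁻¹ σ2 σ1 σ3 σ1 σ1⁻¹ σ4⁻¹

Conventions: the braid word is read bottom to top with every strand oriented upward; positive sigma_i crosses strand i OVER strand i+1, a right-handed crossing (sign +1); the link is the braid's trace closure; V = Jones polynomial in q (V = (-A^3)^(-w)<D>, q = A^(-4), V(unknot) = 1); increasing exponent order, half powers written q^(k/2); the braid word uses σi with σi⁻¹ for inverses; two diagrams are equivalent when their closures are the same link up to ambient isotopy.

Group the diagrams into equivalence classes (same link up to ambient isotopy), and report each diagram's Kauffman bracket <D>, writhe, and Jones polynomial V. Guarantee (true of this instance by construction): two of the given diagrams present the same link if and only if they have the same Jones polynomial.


equivalence classes: {D1, D3} | {D2}
D1 (bracket A^-3 + 2A^5 - A^9 + A^13 - A^17; 11 crossings at w = -3): V = q^(-13/2) - q^(-11/2) + q^(-9/2) - 2q^(-7/2) - q^(-3/2)
D2 (bracket A^-5 + A^-1; 13 crossings at w = -1): V = -q^(-1/2) - q^(1/2)
D3 (bracket A^-9 + 2A^-1 - A^3 + A^7 - A^11; 13 crossings at w = -5): V = q^(-13/2) - q^(-11/2) + q^(-9/2) - 2q^(-7/2) - q^(-3/2)
key observation: V(q) takes 2 values over 3 diagrams, fixing the grouping


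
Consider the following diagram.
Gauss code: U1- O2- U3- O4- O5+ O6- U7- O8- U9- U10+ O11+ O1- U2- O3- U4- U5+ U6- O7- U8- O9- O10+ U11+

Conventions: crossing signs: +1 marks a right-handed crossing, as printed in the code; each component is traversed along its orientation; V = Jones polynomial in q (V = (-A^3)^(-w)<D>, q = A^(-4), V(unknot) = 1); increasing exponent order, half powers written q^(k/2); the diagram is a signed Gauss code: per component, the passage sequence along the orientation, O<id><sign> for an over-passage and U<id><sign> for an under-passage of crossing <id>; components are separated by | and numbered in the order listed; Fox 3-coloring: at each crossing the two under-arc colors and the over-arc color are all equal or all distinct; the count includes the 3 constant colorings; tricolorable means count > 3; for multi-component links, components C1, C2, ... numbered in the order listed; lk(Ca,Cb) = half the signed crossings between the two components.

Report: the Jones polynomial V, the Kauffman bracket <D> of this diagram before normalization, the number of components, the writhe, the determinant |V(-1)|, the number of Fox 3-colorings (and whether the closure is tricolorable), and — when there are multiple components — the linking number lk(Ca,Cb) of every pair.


V = -q^-7 + q^-6 - q^-5 + q^-4 + q^-2
<D> = -A^-7 - A + A^5 - A^9 + A^13 (w = -5)
1 component over 11 crossings, w = -5
3 Fox colorings among 3^11, |V(-1)| = 5: not tricolorable
why: V spans 5 powers of q: at least 5 crossings in any diagram


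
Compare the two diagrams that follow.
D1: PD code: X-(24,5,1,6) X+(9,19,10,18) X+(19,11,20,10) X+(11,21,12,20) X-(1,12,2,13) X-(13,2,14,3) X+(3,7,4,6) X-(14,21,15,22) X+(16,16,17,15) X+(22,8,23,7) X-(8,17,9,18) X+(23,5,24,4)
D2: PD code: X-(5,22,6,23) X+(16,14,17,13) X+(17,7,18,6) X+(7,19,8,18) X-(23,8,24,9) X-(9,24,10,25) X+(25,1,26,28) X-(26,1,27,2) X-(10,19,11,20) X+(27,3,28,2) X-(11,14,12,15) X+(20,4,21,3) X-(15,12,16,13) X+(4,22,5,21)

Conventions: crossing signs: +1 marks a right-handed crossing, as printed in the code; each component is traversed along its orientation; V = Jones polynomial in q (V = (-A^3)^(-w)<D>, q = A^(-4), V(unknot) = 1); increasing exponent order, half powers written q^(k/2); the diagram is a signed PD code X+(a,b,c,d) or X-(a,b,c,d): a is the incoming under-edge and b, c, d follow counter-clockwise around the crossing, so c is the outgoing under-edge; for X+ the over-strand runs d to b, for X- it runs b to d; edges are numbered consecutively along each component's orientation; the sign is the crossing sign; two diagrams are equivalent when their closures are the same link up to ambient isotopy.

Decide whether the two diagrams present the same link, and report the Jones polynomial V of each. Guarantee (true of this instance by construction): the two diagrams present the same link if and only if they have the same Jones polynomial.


equivalent: yes
V(D1) = q^-2 - q^-1 + 1 - q + q^2  (w +2, c 12, <D> = A^-2 - A^2 + A^6 - A^10 + A^14)
V(D2) = q^-2 - q^-1 + 1 - q + q^2  (w 0, c 14, <D> = A^-8 - A^-4 + 1 - A^4 + A^8)
why: one V(q) for all 2 diagrams — one class (guaranteed)


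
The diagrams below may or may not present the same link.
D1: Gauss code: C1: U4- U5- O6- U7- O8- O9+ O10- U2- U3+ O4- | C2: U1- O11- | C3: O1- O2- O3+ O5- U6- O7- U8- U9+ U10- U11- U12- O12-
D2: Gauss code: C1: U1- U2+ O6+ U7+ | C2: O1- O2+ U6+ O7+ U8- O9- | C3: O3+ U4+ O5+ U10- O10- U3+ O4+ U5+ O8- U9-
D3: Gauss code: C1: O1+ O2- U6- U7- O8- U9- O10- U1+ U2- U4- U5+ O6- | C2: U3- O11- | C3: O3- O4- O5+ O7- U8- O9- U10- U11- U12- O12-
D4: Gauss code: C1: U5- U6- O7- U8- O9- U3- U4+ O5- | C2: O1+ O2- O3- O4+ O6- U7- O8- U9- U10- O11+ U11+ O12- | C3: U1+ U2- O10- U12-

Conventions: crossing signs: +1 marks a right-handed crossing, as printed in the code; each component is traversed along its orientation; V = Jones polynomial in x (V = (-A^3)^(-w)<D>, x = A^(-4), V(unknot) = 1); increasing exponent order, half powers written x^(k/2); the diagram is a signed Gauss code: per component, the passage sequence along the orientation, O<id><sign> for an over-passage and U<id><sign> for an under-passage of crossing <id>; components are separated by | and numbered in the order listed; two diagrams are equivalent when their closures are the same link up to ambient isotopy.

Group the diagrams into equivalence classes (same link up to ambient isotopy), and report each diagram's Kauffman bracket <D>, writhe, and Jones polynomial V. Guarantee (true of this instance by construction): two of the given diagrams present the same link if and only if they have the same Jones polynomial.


classes: {D1, D3, D4} | {D2}
V(D1) = x^-8 - x^-7 + 2x^-6 - x^-5 + 2x^-4 + x^-2  [12 crossings, <D> = A^-16 + 2A^-8 - A^-4 + 2 - A^4 + A^8, w = -8]
V(D2) = x^-1 + 3x - x^2 + 3x^3 - 2x^4 + x^5 - x^6  [10 crossings, <D> = -A^-18 + A^-14 - 2A^-10 + 3A^-6 - A^-2 + 3A^2 + A^10, w = +2]
V(D3) = x^-8 - x^-7 + 2x^-6 - x^-5 + 2x^-4 + x^-2  [12 crossings, <D> = A^-16 + 2A^-8 - A^-4 + 2 - A^4 + A^8, w = -8]
D4 (bracket A^-10 + 2A^-2 - A^2 + 2A^6 - A^10 + A^14; 12 crossings at w = -6): V = x^-8 - x^-7 + 2x^-6 - x^-5 + 2x^-4 + x^-2
insight: 2 values of V(x) split the 4 diagrams


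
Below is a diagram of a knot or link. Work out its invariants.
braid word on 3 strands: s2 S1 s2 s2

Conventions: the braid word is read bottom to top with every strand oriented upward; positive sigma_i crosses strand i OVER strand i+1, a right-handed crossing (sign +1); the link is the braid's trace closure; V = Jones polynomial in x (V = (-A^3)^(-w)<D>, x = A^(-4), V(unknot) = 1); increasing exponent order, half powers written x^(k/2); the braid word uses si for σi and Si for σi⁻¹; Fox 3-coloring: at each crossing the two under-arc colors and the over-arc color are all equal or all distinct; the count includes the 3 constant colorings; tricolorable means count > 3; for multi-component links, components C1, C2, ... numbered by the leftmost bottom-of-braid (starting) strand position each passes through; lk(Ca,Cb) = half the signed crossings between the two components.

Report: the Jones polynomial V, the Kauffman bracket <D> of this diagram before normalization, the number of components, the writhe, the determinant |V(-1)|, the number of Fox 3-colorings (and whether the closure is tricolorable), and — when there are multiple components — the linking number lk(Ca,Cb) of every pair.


Jones polynomial: V(x) = x + x^3 - x^4
<D> = -A^-10 + A^-6 + A^2; writhe +2
components 1, writhe +2 (4 crossings)
3-colorings: 9 of 3^4, det 3 — tricolorable
note: det 3 = |V(-1)|; divisible by 3, so tricolorable


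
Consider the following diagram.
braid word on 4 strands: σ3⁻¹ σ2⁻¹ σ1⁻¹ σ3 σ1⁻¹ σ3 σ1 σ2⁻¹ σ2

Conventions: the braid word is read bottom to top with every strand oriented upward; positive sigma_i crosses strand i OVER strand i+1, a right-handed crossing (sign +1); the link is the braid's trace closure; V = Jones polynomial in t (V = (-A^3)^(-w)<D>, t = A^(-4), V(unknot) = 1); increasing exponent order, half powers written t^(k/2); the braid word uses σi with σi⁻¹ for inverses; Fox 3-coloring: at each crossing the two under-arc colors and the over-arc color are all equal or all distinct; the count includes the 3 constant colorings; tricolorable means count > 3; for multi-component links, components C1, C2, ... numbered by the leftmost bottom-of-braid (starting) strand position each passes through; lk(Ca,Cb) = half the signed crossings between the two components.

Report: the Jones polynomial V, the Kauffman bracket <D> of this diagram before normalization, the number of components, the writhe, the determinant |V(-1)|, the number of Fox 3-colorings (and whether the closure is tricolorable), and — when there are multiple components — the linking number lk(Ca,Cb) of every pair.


V(t) = 1
bracket: -A^-3, w = -1
1 component, writhe -1, over 9 crossings
det 1, colorings 3 of 3^9 — not tricolorable
observation: w = -1 shifts under R1 moves; the (-A^3)^(1) factor cancels that in V


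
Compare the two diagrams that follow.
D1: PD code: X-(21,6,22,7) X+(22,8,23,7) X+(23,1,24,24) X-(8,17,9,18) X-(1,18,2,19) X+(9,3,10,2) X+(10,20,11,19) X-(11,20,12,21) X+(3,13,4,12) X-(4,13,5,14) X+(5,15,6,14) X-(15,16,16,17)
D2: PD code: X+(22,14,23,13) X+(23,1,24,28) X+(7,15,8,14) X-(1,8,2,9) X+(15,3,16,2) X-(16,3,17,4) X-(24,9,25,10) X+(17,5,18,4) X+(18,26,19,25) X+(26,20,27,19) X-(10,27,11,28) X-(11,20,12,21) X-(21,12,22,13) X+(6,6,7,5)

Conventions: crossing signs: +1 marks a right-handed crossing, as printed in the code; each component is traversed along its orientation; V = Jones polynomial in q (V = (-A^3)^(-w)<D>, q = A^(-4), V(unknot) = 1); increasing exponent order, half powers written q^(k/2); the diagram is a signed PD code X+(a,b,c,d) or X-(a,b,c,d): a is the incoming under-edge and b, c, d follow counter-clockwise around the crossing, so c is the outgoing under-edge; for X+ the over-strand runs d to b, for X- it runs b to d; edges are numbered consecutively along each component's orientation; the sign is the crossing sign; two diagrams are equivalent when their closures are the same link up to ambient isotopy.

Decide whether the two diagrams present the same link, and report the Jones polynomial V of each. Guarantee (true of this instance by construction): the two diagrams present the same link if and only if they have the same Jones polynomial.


equivalent: no
D1 (bracket 1; 12 crossings at w = 0): V = 1
D2 (bracket A^-6 - A^-2 + A^2 - A^6 + A^10 - A^14 + A^18; 14 crossings at w = +2): V = q^-3 - q^-2 + q^-1 - 1 + q - q^2 + q^3
key observation: V(q) takes 2 values over 2 diagrams, fixing the grouping


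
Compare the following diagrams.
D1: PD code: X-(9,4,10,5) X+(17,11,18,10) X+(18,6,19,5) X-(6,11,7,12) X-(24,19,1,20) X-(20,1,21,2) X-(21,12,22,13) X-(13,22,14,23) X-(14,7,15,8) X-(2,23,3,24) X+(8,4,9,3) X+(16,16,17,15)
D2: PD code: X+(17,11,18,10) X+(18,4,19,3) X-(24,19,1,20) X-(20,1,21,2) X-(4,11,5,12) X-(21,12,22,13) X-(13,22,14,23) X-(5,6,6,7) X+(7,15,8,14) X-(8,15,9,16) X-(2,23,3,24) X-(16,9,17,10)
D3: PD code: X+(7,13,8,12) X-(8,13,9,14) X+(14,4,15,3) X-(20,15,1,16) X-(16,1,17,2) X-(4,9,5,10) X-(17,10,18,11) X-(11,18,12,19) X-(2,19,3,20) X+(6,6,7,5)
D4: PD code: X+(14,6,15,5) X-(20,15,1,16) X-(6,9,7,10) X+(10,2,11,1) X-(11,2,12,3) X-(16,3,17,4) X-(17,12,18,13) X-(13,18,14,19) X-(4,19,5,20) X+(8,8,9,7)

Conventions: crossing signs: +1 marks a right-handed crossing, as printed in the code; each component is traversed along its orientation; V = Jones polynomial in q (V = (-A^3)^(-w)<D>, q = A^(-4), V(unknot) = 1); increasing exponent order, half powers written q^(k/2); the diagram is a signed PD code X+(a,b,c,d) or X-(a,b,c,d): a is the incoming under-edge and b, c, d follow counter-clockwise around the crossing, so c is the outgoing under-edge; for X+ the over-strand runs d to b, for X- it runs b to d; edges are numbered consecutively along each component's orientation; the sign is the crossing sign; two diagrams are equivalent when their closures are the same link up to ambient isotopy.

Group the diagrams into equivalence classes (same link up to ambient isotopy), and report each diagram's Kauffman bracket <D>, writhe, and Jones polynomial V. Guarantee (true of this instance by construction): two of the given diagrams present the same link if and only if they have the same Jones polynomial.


equivalence classes: {D1, D2, D3, D4}
D1 (bracket A^-8 - A^-4 + 2 - A^4 + A^8 - A^12; 12 crossings at w = -4): V = -q^-6 + q^-5 - q^-4 + 2q^-3 - q^-2 + q^-1
V(D2) = -q^-6 + q^-5 - q^-4 + 2q^-3 - q^-2 + q^-1  [12 crossings, <D> = A^-14 - A^-10 + 2A^-6 - A^-2 + A^2 - A^6, w = -6]
D3 (bracket A^-8 - A^-4 + 2 - A^4 + A^8 - A^12; 10 crossings at w = -4): V = -q^-6 + q^-5 - q^-4 + 2q^-3 - q^-2 + q^-1
V(D4) = -q^-6 + q^-5 - q^-4 + 2q^-3 - q^-2 + q^-1  (w -4, c 10, <D> = A^-8 - A^-4 + 2 - A^4 + A^8 - A^12)
key observation: all 4 diagrams share one V(q), hence one class


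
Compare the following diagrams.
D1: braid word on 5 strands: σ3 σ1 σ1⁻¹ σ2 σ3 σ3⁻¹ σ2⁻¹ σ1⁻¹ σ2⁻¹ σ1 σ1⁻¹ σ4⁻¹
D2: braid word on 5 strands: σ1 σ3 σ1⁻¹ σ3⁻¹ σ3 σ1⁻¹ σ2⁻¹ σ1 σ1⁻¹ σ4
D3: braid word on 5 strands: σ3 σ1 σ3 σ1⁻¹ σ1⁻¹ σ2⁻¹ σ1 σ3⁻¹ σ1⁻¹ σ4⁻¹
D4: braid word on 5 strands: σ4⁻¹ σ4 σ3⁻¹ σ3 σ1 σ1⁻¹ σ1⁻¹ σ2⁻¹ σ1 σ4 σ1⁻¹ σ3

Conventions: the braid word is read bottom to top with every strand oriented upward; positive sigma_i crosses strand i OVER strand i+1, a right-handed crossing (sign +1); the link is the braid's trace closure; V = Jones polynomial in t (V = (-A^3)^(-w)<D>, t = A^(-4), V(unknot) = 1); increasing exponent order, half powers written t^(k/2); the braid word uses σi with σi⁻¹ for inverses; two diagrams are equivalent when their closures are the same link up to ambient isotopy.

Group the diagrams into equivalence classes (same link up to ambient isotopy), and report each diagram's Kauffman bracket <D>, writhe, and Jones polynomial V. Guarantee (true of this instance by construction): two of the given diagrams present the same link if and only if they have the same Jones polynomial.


equivalence classes: {D1, D2, D3, D4}
D1 (bracket A^-6; 12 crossings at w = -2): V = 1
D2 (bracket 1; 10 crossings at w = 0): V = 1
V(D3) = 1  [10 crossings, <D> = A^-6, w = -2]
V(D4) = 1  [12 crossings, <D> = 1, w = 0]
key observation: all 4 diagrams share one V(t), hence one class


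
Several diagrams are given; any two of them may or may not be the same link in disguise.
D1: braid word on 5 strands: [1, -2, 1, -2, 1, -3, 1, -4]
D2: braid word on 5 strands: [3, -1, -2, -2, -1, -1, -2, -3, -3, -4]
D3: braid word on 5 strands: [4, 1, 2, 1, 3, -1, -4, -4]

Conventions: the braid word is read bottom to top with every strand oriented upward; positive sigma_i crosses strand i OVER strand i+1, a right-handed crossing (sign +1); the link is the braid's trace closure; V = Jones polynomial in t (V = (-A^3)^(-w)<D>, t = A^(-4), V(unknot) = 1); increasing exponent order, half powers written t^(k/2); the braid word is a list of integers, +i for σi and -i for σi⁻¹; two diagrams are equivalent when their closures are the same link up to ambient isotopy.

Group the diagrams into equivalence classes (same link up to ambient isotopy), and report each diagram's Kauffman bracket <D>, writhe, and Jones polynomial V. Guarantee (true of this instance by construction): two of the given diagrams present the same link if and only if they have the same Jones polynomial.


classes: {D1} | {D2} | {D3}
V(D1) = t^-1 - 1 + 2t - 2t^2 + 2t^3 - 2t^4 + t^5  [8 crossings, <D> = A^-20 - 2A^-16 + 2A^-12 - 2A^-8 + 2A^-4 - 1 + A^4, w = 0]
D2 (bracket A^-16 + A^-8 - A^-4 + 1 - A^4; 10 crossings at w = -8): V = -t^-7 + t^-6 - t^-5 + t^-4 + t^-2
V(D3) = 1  [8 crossings, <D> = A^6, w = +2]
note: 3 values of V(t) split the 3 diagrams


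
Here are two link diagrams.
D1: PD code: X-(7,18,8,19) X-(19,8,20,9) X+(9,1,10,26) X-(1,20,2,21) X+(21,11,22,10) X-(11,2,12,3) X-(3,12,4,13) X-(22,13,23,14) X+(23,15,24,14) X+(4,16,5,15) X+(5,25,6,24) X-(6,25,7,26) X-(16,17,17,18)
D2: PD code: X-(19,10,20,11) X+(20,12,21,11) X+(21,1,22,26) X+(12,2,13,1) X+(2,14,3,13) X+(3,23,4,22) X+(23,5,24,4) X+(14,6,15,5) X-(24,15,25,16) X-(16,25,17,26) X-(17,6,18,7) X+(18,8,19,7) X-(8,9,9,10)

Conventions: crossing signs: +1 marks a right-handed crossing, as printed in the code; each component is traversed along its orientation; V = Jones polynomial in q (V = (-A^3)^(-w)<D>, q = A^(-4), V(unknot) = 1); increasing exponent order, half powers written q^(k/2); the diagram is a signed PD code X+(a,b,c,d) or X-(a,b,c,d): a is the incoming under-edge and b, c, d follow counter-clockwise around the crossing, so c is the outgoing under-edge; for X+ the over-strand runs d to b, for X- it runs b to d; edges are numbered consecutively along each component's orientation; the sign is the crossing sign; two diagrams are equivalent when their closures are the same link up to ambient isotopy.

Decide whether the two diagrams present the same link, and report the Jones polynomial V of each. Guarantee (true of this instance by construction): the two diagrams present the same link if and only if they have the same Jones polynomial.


same link: no
V(D1) = q^-5 - 2q^-4 + 2q^-3 - 2q^-2 + 2q^-1 - 1 + q  [13 crossings, <D> = -A^-13 + A^-9 - 2A^-5 + 2A^-1 - 2A^3 + 2A^7 - A^11, w = -3]
V(D2) = q - q^2 + 2q^3 - q^4 + q^5 - q^6  (w +3, c 13, <D> = A^-15 - A^-11 + A^-7 - 2A^-3 + A - A^5)
note: comparing 2 Jones polynomials yields 2 groups


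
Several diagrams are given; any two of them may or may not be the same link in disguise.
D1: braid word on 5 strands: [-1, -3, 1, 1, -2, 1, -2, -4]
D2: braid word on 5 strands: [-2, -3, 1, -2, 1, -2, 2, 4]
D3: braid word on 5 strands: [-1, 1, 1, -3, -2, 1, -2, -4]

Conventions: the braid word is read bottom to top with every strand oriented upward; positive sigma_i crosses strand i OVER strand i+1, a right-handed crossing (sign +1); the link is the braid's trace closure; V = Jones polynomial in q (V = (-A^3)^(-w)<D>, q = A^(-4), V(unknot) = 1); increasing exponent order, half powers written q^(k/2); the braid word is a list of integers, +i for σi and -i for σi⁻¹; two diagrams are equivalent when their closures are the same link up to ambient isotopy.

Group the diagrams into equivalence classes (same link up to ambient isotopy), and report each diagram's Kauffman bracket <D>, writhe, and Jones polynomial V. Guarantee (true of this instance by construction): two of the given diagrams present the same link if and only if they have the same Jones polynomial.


equivalence classes: {D1, D2, D3}
D1 (bracket A^-14 - A^-10 + A^-6 - A^-2 + A^2; 8 crossings at w = -2): V = q^-2 - q^-1 + 1 - q + q^2
D2 (bracket A^-8 - A^-4 + 1 - A^4 + A^8; 8 crossings at w = 0): V = q^-2 - q^-1 + 1 - q + q^2
D3 (bracket A^-14 - A^-10 + A^-6 - A^-2 + A^2; 8 crossings at w = -2): V = q^-2 - q^-1 + 1 - q + q^2
key observation: one V(q) for all 3 diagrams — one class (guaranteed)


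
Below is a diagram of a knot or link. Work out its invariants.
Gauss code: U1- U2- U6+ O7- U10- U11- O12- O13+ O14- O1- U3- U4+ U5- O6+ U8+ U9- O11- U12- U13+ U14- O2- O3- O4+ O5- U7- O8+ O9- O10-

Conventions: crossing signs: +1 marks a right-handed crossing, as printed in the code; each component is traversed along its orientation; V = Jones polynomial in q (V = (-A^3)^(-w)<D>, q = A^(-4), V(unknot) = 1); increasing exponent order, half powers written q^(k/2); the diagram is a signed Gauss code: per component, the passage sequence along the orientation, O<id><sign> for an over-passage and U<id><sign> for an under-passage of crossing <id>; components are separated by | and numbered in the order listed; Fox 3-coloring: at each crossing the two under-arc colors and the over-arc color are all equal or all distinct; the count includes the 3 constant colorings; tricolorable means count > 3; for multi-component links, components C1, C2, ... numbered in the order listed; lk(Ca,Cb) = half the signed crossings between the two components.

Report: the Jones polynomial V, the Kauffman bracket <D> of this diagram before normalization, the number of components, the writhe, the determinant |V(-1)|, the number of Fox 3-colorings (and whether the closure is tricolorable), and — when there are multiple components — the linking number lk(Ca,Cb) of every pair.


Jones polynomial: V(q) = q^-8 - 2q^-7 + q^-6 - 2q^-5 + 2q^-4 + q^-2
<D> = A^-10 + 2A^-2 - 2A^2 + A^6 - 2A^10 + A^14; writhe -6
components 1, writhe -6 (14 crossings)
3-colorings: 27 of 3^14, det 9 — tricolorable
note: |V(-1)| = 9: so tricolorable, since 3 divides 9


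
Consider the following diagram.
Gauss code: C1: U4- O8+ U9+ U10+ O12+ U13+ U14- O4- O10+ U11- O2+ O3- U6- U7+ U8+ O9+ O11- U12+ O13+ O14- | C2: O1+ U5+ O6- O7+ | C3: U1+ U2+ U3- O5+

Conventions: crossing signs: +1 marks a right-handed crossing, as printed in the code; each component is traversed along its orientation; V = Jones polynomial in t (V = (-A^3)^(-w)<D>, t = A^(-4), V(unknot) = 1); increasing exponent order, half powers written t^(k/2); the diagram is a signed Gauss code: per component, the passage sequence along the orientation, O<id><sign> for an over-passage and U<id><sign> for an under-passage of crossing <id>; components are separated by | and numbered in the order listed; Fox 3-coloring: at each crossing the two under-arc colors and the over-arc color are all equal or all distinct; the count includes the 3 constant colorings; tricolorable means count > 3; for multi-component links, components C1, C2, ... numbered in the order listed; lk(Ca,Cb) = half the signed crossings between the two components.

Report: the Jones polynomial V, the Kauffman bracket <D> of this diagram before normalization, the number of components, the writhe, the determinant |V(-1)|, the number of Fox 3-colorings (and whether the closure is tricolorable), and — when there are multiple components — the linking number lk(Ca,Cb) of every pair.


V(t) = 1 + t + t^2 + t^3
bracket: 1 + A^4 + A^8 + A^12, w = +4
3 components, writhe +4, over 14 crossings
lk(C1,C2) = 0
linking number lk(C1,C3) = 0
lk(C2,C3): +1
det 0, colorings 9 of 3^14 — tricolorable
observation: w = +4 shifts under R1 moves; the (-A^3)^(-4) factor cancels that in V


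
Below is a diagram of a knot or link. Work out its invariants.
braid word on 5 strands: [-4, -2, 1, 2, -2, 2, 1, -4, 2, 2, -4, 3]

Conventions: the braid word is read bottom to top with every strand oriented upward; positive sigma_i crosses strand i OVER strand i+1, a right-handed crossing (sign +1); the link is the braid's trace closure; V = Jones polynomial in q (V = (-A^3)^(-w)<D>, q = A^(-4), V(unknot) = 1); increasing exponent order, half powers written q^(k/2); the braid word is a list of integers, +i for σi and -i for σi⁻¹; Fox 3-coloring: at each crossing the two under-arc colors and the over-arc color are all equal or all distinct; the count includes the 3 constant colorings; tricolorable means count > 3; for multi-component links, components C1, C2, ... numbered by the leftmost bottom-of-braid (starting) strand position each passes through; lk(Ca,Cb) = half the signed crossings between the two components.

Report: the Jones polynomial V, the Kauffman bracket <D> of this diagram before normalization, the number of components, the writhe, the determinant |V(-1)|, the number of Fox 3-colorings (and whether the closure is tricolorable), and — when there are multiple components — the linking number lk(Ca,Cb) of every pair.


V(q) = -q^-3 + q^-2 - q^-1 + 3 - q + q^2 - q^3
bracket: -A^-6 + A^-2 - A^2 + 3A^6 - A^10 + A^14 - A^18, w = +2
1 component, writhe +2, over 12 crossings
det 9, colorings 27 of 3^12 — tricolorable
observation: det 9 = |V(-1)|; divisible by 3, so tricolorable


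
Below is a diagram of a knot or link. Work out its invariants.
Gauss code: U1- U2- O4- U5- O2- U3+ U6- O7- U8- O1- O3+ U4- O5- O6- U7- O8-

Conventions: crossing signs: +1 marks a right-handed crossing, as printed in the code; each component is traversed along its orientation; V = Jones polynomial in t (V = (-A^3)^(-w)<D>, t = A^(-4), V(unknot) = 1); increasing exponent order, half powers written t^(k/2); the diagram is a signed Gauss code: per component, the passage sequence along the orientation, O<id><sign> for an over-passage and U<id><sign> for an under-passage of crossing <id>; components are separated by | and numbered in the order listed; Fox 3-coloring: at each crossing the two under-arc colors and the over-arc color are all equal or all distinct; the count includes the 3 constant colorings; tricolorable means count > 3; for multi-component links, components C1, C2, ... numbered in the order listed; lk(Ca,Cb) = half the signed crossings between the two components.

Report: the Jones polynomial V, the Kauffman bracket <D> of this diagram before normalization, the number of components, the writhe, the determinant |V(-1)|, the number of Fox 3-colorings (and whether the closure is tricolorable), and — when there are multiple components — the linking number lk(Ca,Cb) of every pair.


Jones polynomial: V(t) = -t^-9 + 2t^-8 - 3t^-7 + 3t^-6 - 3t^-5 + 3t^-4 - t^-3 + t^-2
<D> = A^-10 - A^-6 + 3A^-2 - 3A^2 + 3A^6 - 3A^10 + 2A^14 - A^18; writhe -6
components 1, writhe -6 (8 crossings)
3-colorings: 3 of 3^8, det 17 — not tricolorable
note: the span of V is 7, forcing >= 7 crossings in any diagram


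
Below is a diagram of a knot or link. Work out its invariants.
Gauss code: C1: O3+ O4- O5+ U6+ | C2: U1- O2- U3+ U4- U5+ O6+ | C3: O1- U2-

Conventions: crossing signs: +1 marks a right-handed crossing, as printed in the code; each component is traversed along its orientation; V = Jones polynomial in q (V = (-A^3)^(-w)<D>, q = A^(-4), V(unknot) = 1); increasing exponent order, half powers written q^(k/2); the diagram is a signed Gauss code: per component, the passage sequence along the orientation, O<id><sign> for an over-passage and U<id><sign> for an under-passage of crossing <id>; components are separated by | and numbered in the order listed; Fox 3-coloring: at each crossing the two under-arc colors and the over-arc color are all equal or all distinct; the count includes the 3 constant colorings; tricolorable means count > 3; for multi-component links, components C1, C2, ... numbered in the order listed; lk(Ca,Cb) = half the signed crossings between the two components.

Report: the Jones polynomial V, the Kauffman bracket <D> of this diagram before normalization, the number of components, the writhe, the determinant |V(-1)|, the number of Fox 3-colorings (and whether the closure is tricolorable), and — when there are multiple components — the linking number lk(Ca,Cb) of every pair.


Jones polynomial: V(q) = q^-2 + 2 + q^2
<D> = A^-8 + 2 + A^8; writhe 0
components 3, writhe 0 (6 crossings)
linking number lk(C1,C2) = +1
lk(C1,C3): 0
lk(C2,C3) = -1
3-colorings: 3 of 3^6, det 4 — not tricolorable
note: span 4 respects span(V) <= c + mu - 1 = 8 for this 3-component diagram


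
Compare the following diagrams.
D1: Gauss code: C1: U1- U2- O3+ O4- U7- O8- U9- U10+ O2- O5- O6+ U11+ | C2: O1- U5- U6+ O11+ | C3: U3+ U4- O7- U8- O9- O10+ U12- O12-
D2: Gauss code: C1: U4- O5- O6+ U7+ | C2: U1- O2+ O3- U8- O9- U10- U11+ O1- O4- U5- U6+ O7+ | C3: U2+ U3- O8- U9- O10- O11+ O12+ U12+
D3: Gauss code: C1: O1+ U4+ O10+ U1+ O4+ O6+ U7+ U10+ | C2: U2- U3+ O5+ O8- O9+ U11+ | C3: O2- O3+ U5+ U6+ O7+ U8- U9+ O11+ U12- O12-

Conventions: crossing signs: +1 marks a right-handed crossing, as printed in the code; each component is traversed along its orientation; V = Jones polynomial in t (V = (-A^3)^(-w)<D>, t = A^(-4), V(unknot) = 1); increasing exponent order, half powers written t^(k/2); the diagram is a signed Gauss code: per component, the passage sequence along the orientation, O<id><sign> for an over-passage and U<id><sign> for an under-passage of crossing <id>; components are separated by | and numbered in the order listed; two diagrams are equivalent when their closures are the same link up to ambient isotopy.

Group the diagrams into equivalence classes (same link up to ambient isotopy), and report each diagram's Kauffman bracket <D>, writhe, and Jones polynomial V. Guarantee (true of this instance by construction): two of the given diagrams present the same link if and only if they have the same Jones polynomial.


equivalence classes: {D1, D2} | {D3}
D1 (bracket A^-12 + A^-8 + A^-4 + 1; 12 crossings at w = -4): V = t^-3 + t^-2 + t^-1 + 1
V(D2) = t^-3 + t^-2 + t^-1 + 1  [12 crossings, <D> = A^-6 + A^-2 + A^2 + A^6, w = -2]
D3 (bracket -A^-18 + A^-14 - 2A^-10 + 3A^-6 - A^-2 + 3A^2 + A^10; 12 crossings at w = +6): V = t^2 + 3t^4 - t^5 + 3t^6 - 2t^7 + t^8 - t^9
key observation: 2 values of V(t) split the 3 diagrams
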